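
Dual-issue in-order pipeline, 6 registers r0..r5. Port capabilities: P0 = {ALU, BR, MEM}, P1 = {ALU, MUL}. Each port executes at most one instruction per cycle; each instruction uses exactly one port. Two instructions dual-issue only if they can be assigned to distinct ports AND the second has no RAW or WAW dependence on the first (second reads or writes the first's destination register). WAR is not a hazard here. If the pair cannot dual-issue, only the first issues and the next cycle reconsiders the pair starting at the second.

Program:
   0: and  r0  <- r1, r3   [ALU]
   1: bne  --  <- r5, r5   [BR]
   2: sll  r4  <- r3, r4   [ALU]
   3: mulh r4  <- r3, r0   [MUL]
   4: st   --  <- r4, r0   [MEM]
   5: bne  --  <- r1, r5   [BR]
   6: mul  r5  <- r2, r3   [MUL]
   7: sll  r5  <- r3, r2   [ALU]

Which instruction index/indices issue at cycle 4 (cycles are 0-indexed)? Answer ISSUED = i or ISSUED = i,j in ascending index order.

[0] i0&i1  and/bne  -- 2-wide
[1] i2  sll  -- WAW r4
[2] i3  mulh  -- RAW r4
[3] i4  st  -- no-port MEM/BR
[4] i5&i6  bne/mul  -- 2-wide
[5] i7  sll  -- tail

ISSUED = 5,6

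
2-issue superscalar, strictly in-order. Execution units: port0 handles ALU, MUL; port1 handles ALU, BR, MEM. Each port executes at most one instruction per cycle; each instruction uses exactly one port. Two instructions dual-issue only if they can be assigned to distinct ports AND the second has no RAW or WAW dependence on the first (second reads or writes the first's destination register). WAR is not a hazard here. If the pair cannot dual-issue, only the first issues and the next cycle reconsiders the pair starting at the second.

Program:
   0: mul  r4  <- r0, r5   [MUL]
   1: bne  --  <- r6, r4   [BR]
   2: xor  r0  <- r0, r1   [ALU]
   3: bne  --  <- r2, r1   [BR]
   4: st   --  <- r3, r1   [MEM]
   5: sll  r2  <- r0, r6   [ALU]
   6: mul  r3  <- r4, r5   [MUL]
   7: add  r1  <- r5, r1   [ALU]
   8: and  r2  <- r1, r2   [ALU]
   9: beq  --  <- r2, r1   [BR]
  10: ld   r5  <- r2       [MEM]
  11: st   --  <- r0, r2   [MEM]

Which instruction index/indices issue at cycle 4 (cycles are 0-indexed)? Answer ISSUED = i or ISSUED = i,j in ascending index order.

0. mul @i0  | RAW r4
1. bne+xor @i1+i2  | pair
2. bne @i3  | no-port BR/MEM
3. st+sll @i4+i5  | pair
4. mul+add @i6+i7  | pair
5. and @i8  | RAW r2
6. beq @i9  | no-port BR/MEM
7. ld @i10  | no-port MEM/MEM
8. st @i11  | tail

ISSUED = 6,7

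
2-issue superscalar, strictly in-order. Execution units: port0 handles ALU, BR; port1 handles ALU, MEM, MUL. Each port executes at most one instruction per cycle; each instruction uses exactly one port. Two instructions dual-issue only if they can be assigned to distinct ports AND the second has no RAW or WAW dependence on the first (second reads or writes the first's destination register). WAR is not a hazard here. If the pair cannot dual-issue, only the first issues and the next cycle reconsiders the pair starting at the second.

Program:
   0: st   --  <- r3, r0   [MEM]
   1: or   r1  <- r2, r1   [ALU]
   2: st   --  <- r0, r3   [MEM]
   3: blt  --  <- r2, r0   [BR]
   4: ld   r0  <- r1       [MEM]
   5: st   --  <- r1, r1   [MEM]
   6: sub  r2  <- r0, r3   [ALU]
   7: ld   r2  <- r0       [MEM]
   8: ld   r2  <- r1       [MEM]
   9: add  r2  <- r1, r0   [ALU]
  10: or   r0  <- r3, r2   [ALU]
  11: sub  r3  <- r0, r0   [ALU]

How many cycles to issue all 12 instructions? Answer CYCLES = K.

CYCLES = 9

c0: i0+i1 st or  2-wide
c1: i2+i3 st blt  2-wide
c2: i4 ld  no-port MEM/MEM
c3: i5+i6 st sub  2-wide
c4: i7 ld  no-port MEM/MEM
c5: i8 ld  WAW r2
c6: i9 add  RAW r2
c7: i10 or  RAW r0
c8: i11 sub  tail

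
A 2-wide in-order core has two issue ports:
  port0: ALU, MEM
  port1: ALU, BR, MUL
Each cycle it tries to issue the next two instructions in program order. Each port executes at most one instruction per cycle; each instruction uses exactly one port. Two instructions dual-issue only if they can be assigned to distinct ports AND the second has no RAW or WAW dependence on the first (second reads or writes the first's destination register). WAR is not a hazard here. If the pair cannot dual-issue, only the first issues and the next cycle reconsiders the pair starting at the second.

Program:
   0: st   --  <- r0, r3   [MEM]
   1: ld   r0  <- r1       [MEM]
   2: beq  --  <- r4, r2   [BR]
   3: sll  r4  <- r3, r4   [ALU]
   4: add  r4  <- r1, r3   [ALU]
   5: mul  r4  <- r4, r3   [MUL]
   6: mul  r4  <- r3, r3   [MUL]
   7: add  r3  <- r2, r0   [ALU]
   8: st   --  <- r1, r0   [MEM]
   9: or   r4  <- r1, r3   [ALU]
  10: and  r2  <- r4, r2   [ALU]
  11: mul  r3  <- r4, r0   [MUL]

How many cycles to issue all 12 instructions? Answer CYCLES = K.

CYCLES = 8

0. st.MEM @i0  | no-port MEM/MEM
1. ld.MEM+beq.BR @i1+i2  | pair
2. sll.ALU @i3  | WAW r4
3. add.ALU @i4  | RAW+WAW r4
4. mul.MUL @i5  | no-port MUL/MUL
5. mul.MUL+add.ALU @i6+i7  | pair
6. st.MEM+or.ALU @i8+i9  | pair
7. and.ALU+mul.MUL @i10+i11  | pair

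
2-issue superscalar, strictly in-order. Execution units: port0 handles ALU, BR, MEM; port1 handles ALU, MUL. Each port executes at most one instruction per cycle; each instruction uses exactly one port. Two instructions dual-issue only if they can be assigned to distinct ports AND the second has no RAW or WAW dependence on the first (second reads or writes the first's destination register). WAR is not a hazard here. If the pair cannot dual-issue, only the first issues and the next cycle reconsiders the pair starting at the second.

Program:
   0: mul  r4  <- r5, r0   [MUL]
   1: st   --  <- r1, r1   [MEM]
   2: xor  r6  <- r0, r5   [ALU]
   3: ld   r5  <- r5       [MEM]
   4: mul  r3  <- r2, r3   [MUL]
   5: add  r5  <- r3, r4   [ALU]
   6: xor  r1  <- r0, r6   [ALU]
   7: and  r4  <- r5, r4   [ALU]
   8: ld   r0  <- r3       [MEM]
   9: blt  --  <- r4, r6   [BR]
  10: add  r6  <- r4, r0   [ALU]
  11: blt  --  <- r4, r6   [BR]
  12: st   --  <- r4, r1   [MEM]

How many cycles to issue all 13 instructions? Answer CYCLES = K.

c0: i0,i1 mul st  dual
c1: i2,i3 xor ld  dual
c2: i4 mul  RAW r3
c3: i5,i6 add xor  dual
c4: i7,i8 and ld  dual
c5: i9,i10 blt add  dual
c6: i11 blt  no-port BR/MEM
c7: i12 st  tail

CYCLES = 8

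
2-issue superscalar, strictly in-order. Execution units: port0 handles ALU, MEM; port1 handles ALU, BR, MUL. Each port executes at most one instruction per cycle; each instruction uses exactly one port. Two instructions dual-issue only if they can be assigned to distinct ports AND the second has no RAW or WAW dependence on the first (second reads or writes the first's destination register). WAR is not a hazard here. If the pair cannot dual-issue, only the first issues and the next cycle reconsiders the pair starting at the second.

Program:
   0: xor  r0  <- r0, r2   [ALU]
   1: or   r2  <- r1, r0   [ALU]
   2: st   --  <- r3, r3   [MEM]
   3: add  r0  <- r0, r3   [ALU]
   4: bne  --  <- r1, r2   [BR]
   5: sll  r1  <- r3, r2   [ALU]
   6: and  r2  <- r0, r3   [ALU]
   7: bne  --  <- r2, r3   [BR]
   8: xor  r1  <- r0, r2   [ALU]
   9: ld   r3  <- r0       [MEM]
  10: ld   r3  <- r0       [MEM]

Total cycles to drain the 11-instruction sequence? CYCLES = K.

CYCLES = 7

0. xor @i0  | RAW r0
1. or+st @i1&i2  | dual
2. add+bne @i3&i4  | dual
3. sll+and @i5&i6  | dual
4. bne+xor @i7&i8  | dual
5. ld @i9  | no-port MEM/MEM
6. ld @i10  | tail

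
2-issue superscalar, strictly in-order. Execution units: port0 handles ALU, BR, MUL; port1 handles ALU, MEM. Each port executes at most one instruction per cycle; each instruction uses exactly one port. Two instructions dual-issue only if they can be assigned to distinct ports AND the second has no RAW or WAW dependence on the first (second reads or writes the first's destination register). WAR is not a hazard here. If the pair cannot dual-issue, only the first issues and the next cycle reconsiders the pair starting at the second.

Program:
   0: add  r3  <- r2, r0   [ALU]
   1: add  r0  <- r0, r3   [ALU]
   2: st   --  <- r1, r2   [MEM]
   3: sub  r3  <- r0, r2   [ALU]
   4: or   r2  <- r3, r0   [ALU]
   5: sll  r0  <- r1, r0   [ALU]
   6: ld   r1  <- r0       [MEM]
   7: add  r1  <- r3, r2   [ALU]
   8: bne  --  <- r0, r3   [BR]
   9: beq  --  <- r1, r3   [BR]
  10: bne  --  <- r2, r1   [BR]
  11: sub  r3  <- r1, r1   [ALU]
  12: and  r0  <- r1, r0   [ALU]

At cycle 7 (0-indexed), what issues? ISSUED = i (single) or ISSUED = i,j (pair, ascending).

#0 head=0: add i0 RAW r3
#1 head=1: add;st i1/i2 dual
#2 head=3: sub i3 RAW r3
#3 head=4: or;sll i4/i5 dual
#4 head=6: ld i6 WAW r1
#5 head=7: add;bne i7/i8 dual
#6 head=9: beq i9 no-port BR/BR
#7 head=10: bne;sub i10/i11 dual
#8 head=12: and i12 tail

ISSUED = 10,11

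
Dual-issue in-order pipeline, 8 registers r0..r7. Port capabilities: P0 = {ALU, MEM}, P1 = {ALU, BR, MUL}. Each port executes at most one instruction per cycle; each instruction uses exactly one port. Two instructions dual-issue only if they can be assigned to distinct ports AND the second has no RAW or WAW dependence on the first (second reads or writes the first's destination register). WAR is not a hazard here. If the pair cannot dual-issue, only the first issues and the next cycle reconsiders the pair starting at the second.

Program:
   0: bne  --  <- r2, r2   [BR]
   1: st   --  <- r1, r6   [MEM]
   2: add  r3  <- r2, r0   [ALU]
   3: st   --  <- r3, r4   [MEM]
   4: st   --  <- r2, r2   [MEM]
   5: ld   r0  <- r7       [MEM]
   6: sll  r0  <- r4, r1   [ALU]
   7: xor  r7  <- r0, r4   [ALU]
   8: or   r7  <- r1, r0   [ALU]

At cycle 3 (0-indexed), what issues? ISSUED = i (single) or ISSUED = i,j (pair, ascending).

[0] i0,i1  bne st  -- 2-wide
[1] i2  add  -- RAW r3
[2] i3  st  -- no-port MEM/MEM
[3] i4  st  -- no-port MEM/MEM
[4] i5  ld  -- WAW r0
[5] i6  sll  -- RAW r0
[6] i7  xor  -- WAW r7
[7] i8  or  -- tail

ISSUED = 4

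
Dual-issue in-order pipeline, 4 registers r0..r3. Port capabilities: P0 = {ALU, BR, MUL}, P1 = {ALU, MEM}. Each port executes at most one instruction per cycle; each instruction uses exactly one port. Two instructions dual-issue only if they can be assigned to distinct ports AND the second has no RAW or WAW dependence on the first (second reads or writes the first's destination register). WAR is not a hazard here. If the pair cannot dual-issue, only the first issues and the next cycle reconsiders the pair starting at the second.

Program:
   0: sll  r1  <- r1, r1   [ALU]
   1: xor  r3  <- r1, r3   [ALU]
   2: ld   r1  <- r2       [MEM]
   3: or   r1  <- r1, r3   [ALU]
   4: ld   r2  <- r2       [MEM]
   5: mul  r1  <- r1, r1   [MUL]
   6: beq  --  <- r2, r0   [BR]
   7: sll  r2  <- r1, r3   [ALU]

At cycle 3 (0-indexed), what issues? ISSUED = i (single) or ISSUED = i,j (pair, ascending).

c0: i0 sll  RAW r1
c1: i1,i2 xor ld  2-wide
c2: i3,i4 or ld  2-wide
c3: i5 mul  no-port MUL/BR
c4: i6,i7 beq sll  2-wide

ISSUED = 5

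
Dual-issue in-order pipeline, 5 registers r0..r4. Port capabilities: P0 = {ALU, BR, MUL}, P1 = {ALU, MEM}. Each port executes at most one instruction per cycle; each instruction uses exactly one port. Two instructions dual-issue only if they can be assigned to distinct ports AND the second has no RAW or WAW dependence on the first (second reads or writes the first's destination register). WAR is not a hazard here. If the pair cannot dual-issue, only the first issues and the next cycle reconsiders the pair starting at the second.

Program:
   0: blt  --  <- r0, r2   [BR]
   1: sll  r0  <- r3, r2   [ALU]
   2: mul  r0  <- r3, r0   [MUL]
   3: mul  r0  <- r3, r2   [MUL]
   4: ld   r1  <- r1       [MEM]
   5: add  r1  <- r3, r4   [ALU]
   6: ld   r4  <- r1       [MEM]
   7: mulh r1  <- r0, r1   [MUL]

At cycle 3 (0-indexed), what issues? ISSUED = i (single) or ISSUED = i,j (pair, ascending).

ISSUED = 5

  cy0 -> i0,i1 (blt.BR;sll.ALU) 2-wide
  cy1 -> i2 (mul.MUL) no-port MUL/MUL
  cy2 -> i3,i4 (mul.MUL;ld.MEM) 2-wide
  cy3 -> i5 (add.ALU) RAW r1
  cy4 -> i6,i7 (ld.MEM;mulh.MUL) 2-wide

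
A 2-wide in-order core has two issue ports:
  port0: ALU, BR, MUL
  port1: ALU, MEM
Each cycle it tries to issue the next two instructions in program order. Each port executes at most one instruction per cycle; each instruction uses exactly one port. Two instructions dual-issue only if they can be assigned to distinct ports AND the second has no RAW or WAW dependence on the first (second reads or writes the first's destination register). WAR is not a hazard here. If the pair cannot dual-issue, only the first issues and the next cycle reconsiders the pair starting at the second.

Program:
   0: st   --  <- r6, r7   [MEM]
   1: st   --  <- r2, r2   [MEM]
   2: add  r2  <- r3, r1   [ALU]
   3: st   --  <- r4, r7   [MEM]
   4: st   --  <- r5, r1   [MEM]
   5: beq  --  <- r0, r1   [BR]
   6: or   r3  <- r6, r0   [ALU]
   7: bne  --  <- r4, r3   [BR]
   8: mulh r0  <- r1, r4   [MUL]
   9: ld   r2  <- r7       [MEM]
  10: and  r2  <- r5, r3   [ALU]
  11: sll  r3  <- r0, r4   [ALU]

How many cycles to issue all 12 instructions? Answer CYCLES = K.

CYCLES = 8

0. st.MEM @i0  | no-port MEM/MEM
1. st.MEM/add.ALU @i1+i2  | pair
2. st.MEM @i3  | no-port MEM/MEM
3. st.MEM/beq.BR @i4+i5  | pair
4. or.ALU @i6  | RAW r3
5. bne.BR @i7  | no-port BR/MUL
6. mulh.MUL/ld.MEM @i8+i9  | pair
7. and.ALU/sll.ALU @i10+i11  | pair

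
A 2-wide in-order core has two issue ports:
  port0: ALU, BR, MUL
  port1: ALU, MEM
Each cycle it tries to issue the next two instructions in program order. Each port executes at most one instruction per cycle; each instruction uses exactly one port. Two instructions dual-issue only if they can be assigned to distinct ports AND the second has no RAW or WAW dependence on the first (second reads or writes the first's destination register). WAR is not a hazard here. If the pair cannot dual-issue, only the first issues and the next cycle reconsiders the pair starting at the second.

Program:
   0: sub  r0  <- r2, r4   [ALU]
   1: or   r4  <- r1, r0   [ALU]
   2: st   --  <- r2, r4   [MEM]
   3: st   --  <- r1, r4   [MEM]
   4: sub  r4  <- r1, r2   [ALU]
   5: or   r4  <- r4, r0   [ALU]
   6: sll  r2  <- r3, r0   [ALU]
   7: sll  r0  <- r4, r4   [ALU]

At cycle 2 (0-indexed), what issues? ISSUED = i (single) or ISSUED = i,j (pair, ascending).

ISSUED = 2

  cy0 -> i0 (sub) RAW r0
  cy1 -> i1 (or) RAW r4
  cy2 -> i2 (st) no-port MEM/MEM
  cy3 -> i3,i4 (st;sub) pair
  cy4 -> i5,i6 (or;sll) pair
  cy5 -> i7 (sll) tail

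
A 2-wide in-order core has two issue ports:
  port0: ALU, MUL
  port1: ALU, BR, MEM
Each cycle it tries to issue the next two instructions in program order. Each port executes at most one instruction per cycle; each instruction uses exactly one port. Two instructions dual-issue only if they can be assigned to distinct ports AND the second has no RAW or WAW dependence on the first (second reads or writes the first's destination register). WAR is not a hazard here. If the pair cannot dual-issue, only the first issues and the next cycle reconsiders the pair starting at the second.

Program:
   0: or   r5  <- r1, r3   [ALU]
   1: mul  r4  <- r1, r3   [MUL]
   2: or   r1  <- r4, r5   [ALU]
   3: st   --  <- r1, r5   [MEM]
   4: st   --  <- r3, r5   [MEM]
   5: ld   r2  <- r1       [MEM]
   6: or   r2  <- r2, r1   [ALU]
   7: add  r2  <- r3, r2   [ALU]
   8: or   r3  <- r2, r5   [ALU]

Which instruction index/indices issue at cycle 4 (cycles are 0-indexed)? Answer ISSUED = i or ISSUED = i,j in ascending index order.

ISSUED = 5

  cy0 -> i0,i1 (or/mul) 2-wide
  cy1 -> i2 (or) RAW r1
  cy2 -> i3 (st) no-port MEM/MEM
  cy3 -> i4 (st) no-port MEM/MEM
  cy4 -> i5 (ld) RAW+WAW r2
  cy5 -> i6 (or) RAW+WAW r2
  cy6 -> i7 (add) RAW r2
  cy7 -> i8 (or) tail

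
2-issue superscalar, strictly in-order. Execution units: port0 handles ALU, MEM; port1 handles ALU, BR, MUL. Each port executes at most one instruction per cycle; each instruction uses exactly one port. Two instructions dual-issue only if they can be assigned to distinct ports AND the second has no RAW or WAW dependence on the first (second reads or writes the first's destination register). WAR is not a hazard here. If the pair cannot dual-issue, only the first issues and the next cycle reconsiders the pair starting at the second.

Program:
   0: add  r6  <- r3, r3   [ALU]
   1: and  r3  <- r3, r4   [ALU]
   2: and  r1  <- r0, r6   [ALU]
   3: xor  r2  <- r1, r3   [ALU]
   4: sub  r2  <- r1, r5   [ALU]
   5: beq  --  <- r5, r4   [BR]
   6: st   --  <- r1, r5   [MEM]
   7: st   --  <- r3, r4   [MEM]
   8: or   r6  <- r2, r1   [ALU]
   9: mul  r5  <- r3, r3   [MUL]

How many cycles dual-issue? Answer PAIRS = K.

  cy0 -> i0+i1 (add+and) dual
  cy1 -> i2 (and) RAW r1
  cy2 -> i3 (xor) WAW r2
  cy3 -> i4+i5 (sub+beq) dual
  cy4 -> i6 (st) no-port MEM/MEM
  cy5 -> i7+i8 (st+or) dual
  cy6 -> i9 (mul) tail

PAIRS = 3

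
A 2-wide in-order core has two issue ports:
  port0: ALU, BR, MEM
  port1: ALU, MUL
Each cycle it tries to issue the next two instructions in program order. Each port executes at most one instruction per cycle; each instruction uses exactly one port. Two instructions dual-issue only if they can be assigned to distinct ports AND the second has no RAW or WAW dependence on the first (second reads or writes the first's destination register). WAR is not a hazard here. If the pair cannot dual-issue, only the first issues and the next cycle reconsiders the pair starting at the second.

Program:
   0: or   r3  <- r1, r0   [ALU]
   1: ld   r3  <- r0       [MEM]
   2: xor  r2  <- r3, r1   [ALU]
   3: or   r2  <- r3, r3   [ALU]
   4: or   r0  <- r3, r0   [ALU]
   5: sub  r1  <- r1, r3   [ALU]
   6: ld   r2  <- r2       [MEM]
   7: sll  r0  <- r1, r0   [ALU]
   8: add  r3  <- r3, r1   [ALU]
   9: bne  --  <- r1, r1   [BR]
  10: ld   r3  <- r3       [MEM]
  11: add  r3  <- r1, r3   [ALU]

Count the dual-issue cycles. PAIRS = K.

0. or @i0  | WAW r3
1. ld @i1  | RAW r3
2. xor @i2  | WAW r2
3. or or @i3&i4  | dual
4. sub ld @i5&i6  | dual
5. sll add @i7&i8  | dual
6. bne @i9  | no-port BR/MEM
7. ld @i10  | RAW+WAW r3
8. add @i11  | tail

PAIRS = 3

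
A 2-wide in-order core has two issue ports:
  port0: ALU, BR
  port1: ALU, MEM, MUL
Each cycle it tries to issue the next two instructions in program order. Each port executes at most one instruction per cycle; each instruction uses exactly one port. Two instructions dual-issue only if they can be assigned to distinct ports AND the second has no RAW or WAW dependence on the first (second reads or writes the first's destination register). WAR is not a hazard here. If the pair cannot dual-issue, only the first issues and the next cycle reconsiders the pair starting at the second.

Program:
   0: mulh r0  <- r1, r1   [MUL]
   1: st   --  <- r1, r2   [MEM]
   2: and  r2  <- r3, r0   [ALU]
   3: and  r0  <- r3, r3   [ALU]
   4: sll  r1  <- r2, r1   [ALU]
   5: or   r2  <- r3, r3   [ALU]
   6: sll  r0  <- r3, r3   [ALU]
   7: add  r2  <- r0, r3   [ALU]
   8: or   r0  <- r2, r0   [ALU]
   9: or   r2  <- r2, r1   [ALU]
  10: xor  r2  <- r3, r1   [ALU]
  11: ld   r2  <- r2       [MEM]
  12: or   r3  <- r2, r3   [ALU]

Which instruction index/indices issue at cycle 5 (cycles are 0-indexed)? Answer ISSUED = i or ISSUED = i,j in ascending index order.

ISSUED = 8,9

c0: i0 mulh.MUL  no-port MUL/MEM
c1: i1&i2 st.MEM;and.ALU  2-wide
c2: i3&i4 and.ALU;sll.ALU  2-wide
c3: i5&i6 or.ALU;sll.ALU  2-wide
c4: i7 add.ALU  RAW r2
c5: i8&i9 or.ALU;or.ALU  2-wide
c6: i10 xor.ALU  RAW+WAW r2
c7: i11 ld.MEM  RAW r2
c8: i12 or.ALU  tail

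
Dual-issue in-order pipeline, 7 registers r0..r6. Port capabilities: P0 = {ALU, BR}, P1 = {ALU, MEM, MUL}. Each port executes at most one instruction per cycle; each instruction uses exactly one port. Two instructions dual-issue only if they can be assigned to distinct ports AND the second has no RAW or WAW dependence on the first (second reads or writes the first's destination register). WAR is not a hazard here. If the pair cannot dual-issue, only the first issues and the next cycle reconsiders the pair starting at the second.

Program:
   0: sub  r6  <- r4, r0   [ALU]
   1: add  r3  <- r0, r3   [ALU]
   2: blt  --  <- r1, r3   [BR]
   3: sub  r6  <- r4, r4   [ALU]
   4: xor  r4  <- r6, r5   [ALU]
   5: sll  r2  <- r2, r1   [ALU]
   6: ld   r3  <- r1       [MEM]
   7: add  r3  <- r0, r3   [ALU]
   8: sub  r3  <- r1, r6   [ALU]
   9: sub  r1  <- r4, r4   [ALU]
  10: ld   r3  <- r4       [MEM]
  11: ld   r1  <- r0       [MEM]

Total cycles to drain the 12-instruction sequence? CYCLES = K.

CYCLES = 8

#0 head=0: sub add i0,i1 2-wide
#1 head=2: blt sub i2,i3 2-wide
#2 head=4: xor sll i4,i5 2-wide
#3 head=6: ld i6 RAW+WAW r3
#4 head=7: add i7 WAW r3
#5 head=8: sub sub i8,i9 2-wide
#6 head=10: ld i10 no-port MEM/MEM
#7 head=11: ld i11 tail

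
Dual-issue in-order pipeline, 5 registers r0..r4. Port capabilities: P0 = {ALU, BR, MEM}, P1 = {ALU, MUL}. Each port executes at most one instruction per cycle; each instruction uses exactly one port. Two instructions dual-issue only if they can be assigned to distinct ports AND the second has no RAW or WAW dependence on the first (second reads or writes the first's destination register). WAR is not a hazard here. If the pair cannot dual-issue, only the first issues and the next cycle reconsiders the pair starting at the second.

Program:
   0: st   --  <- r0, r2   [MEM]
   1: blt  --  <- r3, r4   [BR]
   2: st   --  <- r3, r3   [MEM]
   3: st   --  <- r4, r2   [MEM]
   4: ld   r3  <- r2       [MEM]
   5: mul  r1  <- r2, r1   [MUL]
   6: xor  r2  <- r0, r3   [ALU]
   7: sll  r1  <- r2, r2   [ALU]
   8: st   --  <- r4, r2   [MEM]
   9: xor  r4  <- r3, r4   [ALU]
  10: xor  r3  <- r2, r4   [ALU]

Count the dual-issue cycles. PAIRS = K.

#0 head=0: st i0 no-port MEM/BR
#1 head=1: blt i1 no-port BR/MEM
#2 head=2: st i2 no-port MEM/MEM
#3 head=3: st i3 no-port MEM/MEM
#4 head=4: ld mul i4+i5 pair
#5 head=6: xor i6 RAW r2
#6 head=7: sll st i7+i8 pair
#7 head=9: xor i9 RAW r4
#8 head=10: xor i10 tail

PAIRS = 2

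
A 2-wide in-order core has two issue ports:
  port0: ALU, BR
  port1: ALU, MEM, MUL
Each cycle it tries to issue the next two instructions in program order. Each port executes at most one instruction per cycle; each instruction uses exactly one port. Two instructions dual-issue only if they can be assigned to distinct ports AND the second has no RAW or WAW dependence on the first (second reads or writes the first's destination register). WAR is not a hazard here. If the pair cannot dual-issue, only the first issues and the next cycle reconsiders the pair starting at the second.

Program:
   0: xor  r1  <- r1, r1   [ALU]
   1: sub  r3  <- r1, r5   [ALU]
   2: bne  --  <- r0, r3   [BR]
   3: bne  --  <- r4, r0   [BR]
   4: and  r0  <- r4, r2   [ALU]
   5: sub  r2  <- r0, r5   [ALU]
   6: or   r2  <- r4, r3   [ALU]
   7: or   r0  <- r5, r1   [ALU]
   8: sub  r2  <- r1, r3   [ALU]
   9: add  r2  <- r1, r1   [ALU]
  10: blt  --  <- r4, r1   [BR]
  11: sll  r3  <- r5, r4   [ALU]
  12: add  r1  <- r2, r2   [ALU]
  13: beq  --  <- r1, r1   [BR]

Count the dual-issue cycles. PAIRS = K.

[0] i0  xor  -- RAW r1
[1] i1  sub  -- RAW r3
[2] i2  bne  -- no-port BR/BR
[3] i3+i4  bne and  -- 2-wide
[4] i5  sub  -- WAW r2
[5] i6+i7  or or  -- 2-wide
[6] i8  sub  -- WAW r2
[7] i9+i10  add blt  -- 2-wide
[8] i11+i12  sll add  -- 2-wide
[9] i13  beq  -- tail

PAIRS = 4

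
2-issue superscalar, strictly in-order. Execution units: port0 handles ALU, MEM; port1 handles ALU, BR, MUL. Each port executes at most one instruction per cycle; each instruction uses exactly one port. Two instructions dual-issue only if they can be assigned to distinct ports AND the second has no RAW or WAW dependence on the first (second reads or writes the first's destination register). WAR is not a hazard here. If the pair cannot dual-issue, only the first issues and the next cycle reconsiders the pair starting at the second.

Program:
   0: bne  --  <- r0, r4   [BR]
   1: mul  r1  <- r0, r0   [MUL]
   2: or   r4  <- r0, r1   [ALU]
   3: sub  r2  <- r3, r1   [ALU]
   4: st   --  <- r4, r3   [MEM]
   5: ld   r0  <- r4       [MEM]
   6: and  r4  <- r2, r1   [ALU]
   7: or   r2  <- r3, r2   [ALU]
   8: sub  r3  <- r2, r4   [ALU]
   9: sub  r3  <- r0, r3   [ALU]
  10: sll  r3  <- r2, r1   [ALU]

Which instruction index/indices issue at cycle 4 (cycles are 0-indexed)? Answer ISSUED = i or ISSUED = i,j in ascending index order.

c0: i0 bne.BR  no-port BR/MUL
c1: i1 mul.MUL  RAW r1
c2: i2,i3 or.ALU/sub.ALU  2-wide
c3: i4 st.MEM  no-port MEM/MEM
c4: i5,i6 ld.MEM/and.ALU  2-wide
c5: i7 or.ALU  RAW r2
c6: i8 sub.ALU  RAW+WAW r3
c7: i9 sub.ALU  WAW r3
c8: i10 sll.ALU  tail

ISSUED = 5,6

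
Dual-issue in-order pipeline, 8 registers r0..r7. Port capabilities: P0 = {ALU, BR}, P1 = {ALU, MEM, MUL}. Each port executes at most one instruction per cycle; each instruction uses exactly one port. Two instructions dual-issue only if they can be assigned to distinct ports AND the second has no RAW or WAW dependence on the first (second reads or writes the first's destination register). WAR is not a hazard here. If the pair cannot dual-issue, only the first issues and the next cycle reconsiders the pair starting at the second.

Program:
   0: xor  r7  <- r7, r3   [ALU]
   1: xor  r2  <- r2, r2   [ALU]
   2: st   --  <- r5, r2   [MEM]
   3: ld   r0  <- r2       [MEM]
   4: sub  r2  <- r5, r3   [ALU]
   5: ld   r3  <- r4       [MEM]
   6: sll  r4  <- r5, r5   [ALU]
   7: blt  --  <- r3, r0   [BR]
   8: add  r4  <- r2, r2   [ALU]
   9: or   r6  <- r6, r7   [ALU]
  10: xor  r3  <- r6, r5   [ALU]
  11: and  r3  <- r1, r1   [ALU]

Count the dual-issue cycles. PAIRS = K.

[0] i0/i1  xor;xor  -- 2-wide
[1] i2  st  -- no-port MEM/MEM
[2] i3/i4  ld;sub  -- 2-wide
[3] i5/i6  ld;sll  -- 2-wide
[4] i7/i8  blt;add  -- 2-wide
[5] i9  or  -- RAW r6
[6] i10  xor  -- WAW r3
[7] i11  and  -- tail

PAIRS = 4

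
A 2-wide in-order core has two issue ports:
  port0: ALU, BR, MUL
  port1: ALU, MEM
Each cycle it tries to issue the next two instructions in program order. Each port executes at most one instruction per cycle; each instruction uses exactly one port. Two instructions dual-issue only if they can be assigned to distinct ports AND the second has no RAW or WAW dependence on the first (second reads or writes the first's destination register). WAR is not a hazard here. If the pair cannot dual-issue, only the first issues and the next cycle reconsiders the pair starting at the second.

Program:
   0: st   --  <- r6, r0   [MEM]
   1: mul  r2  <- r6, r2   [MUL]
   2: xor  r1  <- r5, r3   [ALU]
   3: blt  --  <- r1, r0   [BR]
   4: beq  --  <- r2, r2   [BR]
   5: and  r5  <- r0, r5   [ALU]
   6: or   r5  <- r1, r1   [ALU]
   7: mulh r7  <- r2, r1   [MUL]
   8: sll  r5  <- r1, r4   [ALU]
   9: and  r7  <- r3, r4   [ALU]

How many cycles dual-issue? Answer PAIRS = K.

#0 head=0: st.MEM;mul.MUL i0/i1 pair
#1 head=2: xor.ALU i2 RAW r1
#2 head=3: blt.BR i3 no-port BR/BR
#3 head=4: beq.BR;and.ALU i4/i5 pair
#4 head=6: or.ALU;mulh.MUL i6/i7 pair
#5 head=8: sll.ALU;and.ALU i8/i9 pair

PAIRS = 4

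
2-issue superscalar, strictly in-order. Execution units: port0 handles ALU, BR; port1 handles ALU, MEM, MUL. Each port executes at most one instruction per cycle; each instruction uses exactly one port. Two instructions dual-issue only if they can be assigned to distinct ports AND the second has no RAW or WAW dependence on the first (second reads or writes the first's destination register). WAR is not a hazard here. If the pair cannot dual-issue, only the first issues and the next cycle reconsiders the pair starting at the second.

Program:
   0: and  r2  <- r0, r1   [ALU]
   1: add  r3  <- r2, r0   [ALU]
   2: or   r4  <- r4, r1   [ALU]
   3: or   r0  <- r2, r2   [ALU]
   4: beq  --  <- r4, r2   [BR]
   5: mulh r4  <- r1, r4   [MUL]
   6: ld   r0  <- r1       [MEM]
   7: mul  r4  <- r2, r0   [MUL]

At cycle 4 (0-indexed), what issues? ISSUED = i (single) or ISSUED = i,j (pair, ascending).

ISSUED = 6

0. and @i0  | RAW r2
1. add or @i1&i2  | pair
2. or beq @i3&i4  | pair
3. mulh @i5  | no-port MUL/MEM
4. ld @i6  | no-port MEM/MUL
5. mul @i7  | tail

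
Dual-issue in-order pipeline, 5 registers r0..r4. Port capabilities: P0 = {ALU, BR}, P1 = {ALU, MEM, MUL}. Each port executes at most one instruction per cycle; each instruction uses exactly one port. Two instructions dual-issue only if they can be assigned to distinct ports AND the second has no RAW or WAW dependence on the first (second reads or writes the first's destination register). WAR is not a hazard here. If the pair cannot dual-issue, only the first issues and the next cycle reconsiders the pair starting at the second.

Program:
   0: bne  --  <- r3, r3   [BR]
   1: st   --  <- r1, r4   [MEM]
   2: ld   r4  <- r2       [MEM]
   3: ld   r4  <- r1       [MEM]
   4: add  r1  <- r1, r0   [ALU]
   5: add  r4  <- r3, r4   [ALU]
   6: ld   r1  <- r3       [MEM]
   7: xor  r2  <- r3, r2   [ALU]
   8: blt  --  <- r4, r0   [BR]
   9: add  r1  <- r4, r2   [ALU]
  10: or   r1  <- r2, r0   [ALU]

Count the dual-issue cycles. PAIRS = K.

PAIRS = 4

0. bne+st @i0/i1  | pair
1. ld @i2  | no-port MEM/MEM
2. ld+add @i3/i4  | pair
3. add+ld @i5/i6  | pair
4. xor+blt @i7/i8  | pair
5. add @i9  | WAW r1
6. or @i10  | tail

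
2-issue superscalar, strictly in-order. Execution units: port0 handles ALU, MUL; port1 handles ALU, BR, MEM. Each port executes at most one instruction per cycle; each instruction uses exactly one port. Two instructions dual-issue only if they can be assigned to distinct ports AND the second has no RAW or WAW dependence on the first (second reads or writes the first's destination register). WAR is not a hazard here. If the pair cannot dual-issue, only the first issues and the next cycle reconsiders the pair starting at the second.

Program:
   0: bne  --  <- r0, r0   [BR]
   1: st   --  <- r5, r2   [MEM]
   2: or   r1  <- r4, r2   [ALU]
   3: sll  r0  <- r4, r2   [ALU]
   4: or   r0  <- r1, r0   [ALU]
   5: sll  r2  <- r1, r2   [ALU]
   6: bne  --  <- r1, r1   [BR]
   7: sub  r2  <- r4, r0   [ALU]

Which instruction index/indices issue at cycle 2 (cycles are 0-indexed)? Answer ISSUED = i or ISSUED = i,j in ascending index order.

#0 head=0: bne i0 no-port BR/MEM
#1 head=1: st or i1+i2 2-wide
#2 head=3: sll i3 RAW+WAW r0
#3 head=4: or sll i4+i5 2-wide
#4 head=6: bne sub i6+i7 2-wide

ISSUED = 3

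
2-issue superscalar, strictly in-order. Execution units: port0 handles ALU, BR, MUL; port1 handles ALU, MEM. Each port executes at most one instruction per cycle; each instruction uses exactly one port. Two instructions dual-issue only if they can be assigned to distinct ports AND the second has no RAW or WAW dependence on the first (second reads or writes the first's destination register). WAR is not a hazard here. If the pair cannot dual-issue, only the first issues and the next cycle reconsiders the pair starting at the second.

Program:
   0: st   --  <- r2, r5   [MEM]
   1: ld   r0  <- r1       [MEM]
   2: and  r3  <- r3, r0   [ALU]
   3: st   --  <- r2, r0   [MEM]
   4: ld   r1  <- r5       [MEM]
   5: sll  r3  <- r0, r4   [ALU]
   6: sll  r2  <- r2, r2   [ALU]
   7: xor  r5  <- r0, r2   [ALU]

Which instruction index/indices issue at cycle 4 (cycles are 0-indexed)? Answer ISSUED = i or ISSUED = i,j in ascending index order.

ISSUED = 6

[0] i0  st.MEM  -- no-port MEM/MEM
[1] i1  ld.MEM  -- RAW r0
[2] i2,i3  and.ALU/st.MEM  -- 2-wide
[3] i4,i5  ld.MEM/sll.ALU  -- 2-wide
[4] i6  sll.ALU  -- RAW r2
[5] i7  xor.ALU  -- tail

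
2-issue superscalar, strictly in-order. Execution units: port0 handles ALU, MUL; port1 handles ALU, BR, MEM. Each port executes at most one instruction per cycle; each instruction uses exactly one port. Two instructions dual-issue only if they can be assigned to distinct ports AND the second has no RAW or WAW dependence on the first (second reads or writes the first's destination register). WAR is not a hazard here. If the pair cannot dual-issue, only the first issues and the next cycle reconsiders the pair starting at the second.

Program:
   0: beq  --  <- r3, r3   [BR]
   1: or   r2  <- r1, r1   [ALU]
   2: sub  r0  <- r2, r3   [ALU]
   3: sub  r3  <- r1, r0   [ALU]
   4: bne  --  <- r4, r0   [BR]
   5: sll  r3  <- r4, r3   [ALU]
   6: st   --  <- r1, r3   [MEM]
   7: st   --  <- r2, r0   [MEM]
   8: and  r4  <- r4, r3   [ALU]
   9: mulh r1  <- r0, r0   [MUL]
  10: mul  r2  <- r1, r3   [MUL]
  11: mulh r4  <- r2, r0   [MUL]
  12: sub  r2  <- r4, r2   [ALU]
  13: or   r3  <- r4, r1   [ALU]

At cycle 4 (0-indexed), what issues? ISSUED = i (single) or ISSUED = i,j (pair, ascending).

ISSUED = 6

0. beq.BR;or.ALU @i0,i1  | dual
1. sub.ALU @i2  | RAW r0
2. sub.ALU;bne.BR @i3,i4  | dual
3. sll.ALU @i5  | RAW r3
4. st.MEM @i6  | no-port MEM/MEM
5. st.MEM;and.ALU @i7,i8  | dual
6. mulh.MUL @i9  | no-port MUL/MUL
7. mul.MUL @i10  | no-port MUL/MUL
8. mulh.MUL @i11  | RAW r4
9. sub.ALU;or.ALU @i12,i13  | dual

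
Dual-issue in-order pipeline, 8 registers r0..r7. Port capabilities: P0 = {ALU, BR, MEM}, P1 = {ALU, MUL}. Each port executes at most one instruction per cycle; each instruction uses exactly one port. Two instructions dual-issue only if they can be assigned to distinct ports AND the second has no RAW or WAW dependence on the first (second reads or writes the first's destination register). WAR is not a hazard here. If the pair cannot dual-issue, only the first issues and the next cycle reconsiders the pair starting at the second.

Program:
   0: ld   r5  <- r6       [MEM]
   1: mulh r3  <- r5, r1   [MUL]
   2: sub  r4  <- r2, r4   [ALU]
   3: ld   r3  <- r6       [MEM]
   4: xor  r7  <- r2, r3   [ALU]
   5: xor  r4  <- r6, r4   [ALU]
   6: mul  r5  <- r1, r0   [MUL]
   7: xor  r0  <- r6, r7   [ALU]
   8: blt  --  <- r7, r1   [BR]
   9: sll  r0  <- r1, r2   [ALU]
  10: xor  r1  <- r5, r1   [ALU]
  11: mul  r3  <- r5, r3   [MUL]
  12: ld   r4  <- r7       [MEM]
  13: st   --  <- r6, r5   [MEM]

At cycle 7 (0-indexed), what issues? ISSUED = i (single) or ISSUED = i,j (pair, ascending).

  cy0 -> i0 (ld.MEM) RAW r5
  cy1 -> i1+i2 (mulh.MUL sub.ALU) 2-wide
  cy2 -> i3 (ld.MEM) RAW r3
  cy3 -> i4+i5 (xor.ALU xor.ALU) 2-wide
  cy4 -> i6+i7 (mul.MUL xor.ALU) 2-wide
  cy5 -> i8+i9 (blt.BR sll.ALU) 2-wide
  cy6 -> i10+i11 (xor.ALU mul.MUL) 2-wide
  cy7 -> i12 (ld.MEM) no-port MEM/MEM
  cy8 -> i13 (st.MEM) tail

ISSUED = 12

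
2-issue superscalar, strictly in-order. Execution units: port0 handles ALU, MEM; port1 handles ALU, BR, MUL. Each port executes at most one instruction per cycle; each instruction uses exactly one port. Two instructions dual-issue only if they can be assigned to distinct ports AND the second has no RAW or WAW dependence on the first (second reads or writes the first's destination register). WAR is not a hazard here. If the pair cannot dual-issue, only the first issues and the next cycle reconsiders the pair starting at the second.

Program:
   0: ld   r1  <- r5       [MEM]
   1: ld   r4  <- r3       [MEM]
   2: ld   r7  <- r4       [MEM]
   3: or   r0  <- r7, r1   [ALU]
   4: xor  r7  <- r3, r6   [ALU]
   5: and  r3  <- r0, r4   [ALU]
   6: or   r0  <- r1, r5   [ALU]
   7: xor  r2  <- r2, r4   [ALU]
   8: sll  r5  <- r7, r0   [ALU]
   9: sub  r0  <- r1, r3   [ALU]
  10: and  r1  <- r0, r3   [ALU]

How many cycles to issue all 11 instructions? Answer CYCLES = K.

t=0 i0:ld.MEM ; no-port MEM/MEM
t=1 i1:ld.MEM ; no-port MEM/MEM
t=2 i2:ld.MEM ; RAW r7
t=3 i3/i4:or.ALU;xor.ALU ; dual
t=4 i5/i6:and.ALU;or.ALU ; dual
t=5 i7/i8:xor.ALU;sll.ALU ; dual
t=6 i9:sub.ALU ; RAW r0
t=7 i10:and.ALU ; tail

CYCLES = 8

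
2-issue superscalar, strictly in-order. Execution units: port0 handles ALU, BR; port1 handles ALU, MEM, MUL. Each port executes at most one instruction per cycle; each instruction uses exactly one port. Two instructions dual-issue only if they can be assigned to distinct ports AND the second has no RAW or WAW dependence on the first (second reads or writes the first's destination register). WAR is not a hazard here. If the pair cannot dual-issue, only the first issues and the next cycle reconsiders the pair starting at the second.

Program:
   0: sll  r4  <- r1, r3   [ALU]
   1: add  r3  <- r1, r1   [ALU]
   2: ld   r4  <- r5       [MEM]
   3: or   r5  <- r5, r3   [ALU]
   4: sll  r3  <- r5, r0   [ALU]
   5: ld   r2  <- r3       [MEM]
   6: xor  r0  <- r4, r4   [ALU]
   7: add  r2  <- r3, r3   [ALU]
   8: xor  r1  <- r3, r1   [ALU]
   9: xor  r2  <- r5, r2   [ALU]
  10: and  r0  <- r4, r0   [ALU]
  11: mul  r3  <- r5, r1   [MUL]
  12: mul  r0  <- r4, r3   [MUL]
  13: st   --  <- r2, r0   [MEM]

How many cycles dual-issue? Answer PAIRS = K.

PAIRS = 5

0. sll/add @i0+i1  | pair
1. ld/or @i2+i3  | pair
2. sll @i4  | RAW r3
3. ld/xor @i5+i6  | pair
4. add/xor @i7+i8  | pair
5. xor/and @i9+i10  | pair
6. mul @i11  | no-port MUL/MUL
7. mul @i12  | no-port MUL/MEM
8. st @i13  | tail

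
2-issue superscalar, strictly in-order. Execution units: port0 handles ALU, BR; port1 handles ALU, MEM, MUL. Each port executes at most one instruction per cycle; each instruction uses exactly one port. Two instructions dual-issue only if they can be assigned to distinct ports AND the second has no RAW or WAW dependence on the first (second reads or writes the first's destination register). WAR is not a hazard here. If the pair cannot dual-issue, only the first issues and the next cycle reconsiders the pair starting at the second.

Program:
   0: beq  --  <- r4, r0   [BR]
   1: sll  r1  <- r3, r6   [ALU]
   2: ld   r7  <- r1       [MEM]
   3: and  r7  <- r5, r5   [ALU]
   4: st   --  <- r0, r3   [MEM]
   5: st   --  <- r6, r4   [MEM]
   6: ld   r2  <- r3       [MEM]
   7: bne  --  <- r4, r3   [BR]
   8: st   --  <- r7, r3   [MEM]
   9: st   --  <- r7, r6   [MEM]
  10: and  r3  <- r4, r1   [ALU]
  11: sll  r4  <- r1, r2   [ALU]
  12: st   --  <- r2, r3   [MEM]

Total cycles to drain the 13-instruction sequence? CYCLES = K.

  cy0 -> i0,i1 (beq.BR sll.ALU) dual
  cy1 -> i2 (ld.MEM) WAW r7
  cy2 -> i3,i4 (and.ALU st.MEM) dual
  cy3 -> i5 (st.MEM) no-port MEM/MEM
  cy4 -> i6,i7 (ld.MEM bne.BR) dual
  cy5 -> i8 (st.MEM) no-port MEM/MEM
  cy6 -> i9,i10 (st.MEM and.ALU) dual
  cy7 -> i11,i12 (sll.ALU st.MEM) dual

CYCLES = 8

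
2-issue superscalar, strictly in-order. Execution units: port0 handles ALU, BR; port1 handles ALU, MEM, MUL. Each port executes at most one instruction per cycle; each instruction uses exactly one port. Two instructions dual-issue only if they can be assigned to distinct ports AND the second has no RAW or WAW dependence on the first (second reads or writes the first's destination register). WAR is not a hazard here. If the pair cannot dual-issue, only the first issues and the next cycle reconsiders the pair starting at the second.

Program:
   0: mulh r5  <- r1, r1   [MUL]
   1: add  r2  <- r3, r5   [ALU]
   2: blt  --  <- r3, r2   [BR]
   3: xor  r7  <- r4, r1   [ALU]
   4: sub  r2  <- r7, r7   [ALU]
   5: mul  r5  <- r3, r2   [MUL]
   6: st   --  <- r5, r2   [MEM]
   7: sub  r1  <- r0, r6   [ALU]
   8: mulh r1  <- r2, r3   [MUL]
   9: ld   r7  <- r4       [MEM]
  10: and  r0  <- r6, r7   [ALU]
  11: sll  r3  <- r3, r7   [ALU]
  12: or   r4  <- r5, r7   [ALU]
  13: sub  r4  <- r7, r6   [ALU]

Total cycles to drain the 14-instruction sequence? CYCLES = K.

0. mulh.MUL @i0  | RAW r5
1. add.ALU @i1  | RAW r2
2. blt.BR xor.ALU @i2&i3  | pair
3. sub.ALU @i4  | RAW r2
4. mul.MUL @i5  | no-port MUL/MEM
5. st.MEM sub.ALU @i6&i7  | pair
6. mulh.MUL @i8  | no-port MUL/MEM
7. ld.MEM @i9  | RAW r7
8. and.ALU sll.ALU @i10&i11  | pair
9. or.ALU @i12  | WAW r4
10. sub.ALU @i13  | tail

CYCLES = 11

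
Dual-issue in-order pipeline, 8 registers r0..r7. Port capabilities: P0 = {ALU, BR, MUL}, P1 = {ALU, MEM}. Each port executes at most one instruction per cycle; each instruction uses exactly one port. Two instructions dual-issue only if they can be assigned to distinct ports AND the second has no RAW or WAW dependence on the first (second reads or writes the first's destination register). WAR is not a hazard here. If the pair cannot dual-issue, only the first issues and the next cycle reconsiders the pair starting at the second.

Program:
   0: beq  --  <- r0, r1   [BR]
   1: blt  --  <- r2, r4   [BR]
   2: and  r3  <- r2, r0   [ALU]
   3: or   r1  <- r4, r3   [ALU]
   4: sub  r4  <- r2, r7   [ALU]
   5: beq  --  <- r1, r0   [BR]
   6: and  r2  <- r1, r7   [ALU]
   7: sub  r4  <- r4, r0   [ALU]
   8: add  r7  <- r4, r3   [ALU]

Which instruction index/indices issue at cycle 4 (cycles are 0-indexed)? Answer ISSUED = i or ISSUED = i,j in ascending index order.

[0] i0  beq.BR  -- no-port BR/BR
[1] i1&i2  blt.BR;and.ALU  -- dual
[2] i3&i4  or.ALU;sub.ALU  -- dual
[3] i5&i6  beq.BR;and.ALU  -- dual
[4] i7  sub.ALU  -- RAW r4
[5] i8  add.ALU  -- tail

ISSUED = 7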